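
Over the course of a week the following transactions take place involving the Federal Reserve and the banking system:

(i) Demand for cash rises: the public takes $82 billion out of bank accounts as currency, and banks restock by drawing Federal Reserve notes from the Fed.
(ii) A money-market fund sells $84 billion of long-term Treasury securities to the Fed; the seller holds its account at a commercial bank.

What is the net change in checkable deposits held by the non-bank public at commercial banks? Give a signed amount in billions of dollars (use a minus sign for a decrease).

+$2 billion

Currency withdrawal $82 billion: non-bank counterparties' bank balances fall → −$82B.
Asset purchase (from non-banks) $84 billion: non-bank counterparties' bank balances rise → +$84B.
Net: −82 + 84 = +$2 billion.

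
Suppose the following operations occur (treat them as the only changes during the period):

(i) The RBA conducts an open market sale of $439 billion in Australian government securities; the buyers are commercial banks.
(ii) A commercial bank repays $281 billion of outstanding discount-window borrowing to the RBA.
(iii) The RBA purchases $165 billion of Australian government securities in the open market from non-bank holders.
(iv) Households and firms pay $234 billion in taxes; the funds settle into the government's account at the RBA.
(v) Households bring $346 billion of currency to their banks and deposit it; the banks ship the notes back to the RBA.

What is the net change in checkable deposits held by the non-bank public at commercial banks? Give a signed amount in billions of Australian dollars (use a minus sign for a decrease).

+$277 billion

OMO sale (to banks) $439 billion: the counterparty is a bank, so public deposits are unchanged → 0.
Discount-window repayment $281 billion: the counterparty is a bank, so public deposits are unchanged → 0.
Asset purchase (from non-banks) $165 billion: non-bank counterparties' bank balances rise → +$165B.
Government account inflow $234 billion: non-bank counterparties' bank balances fall → −$234B.
Currency deposit $346 billion: non-bank counterparties' bank balances rise → +$346B.
Net: 0 + 0 + 165 − 234 + 346 = +$277 billion.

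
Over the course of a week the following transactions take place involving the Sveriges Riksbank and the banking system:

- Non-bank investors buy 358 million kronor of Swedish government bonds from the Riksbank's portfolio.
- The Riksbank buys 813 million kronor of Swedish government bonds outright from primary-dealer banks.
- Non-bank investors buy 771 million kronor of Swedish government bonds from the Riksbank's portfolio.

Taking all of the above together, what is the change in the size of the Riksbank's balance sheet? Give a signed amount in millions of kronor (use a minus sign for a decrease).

Riksbank balance sheet:
  Assets:      Securities −316M
  Liabilities: Bank reserves −316M
Commercial banking system:
  Assets:      Reserves at CB −316M, Securities −813M
  Liabilities: Checkable deposits −1129M
Change in total Riksbank assets = -316 million.

-316 million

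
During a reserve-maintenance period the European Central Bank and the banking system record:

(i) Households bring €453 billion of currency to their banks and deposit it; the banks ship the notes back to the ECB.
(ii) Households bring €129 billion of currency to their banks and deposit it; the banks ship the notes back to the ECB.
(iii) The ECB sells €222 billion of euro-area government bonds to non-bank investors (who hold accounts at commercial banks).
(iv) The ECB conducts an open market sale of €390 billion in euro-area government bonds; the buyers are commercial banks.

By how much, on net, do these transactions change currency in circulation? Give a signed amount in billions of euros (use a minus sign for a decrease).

Currency deposit €453 billion: notes return to the central bank → −€453B.
Currency deposit €129 billion: notes return to the central bank → −€129B.
Asset sale (to non-banks) €222 billion: no currency enters or leaves circulation → 0.
OMO sale (to banks) €390 billion: no currency enters or leaves circulation → 0.
Net: −453 − 129 + 0 + 0 = -€582 billion.

-€582 billion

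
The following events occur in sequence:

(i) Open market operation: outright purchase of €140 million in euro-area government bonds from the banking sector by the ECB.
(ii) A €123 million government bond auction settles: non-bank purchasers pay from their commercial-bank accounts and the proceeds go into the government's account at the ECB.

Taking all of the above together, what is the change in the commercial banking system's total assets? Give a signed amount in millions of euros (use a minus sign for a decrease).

-€123 million

OMO purchase (from banks) €140 million: just an asset swap on bank balance sheets → 0.
Government account inflow €123 million: bank balance sheets shrink → −€123M.
Net: 0 − 123 = -€123 million.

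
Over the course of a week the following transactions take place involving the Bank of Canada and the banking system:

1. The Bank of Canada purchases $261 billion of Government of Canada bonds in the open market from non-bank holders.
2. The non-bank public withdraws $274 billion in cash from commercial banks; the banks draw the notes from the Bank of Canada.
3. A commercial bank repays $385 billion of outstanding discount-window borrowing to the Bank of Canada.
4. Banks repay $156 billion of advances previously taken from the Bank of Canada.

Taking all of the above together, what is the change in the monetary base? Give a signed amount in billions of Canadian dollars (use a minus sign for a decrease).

-$280 billion

Bank of Canada balance sheet:
  Assets:      Securities +$261B, Loans to banks −$541B
  Liabilities: Bank reserves −$554B, Currency in circulation +$274B
Monetary base = currency + reserves: +$274B + (−$554B) = -$280 billion.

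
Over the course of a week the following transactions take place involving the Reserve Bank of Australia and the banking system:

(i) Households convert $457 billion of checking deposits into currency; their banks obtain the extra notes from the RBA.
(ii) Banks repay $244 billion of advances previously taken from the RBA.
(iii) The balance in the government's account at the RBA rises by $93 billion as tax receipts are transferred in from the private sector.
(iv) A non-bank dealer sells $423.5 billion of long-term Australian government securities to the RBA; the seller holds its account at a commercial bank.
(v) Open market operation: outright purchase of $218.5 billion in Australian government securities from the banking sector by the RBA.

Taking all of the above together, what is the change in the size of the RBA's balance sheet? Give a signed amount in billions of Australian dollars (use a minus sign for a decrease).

RBA balance sheet:
  Assets:      Securities +$642B, Loans to banks −$244B
  Liabilities: Bank reserves −$152B, Currency in circulation +$457B, Government deposits +$93B
Commercial banking system:
  Assets:      Reserves at CB −$152B, Securities −$218.5B
  Liabilities: Checkable deposits −$126.5B, Borrowings from CB −$244B
Change in total RBA assets = +$398 billion.

+$398 billion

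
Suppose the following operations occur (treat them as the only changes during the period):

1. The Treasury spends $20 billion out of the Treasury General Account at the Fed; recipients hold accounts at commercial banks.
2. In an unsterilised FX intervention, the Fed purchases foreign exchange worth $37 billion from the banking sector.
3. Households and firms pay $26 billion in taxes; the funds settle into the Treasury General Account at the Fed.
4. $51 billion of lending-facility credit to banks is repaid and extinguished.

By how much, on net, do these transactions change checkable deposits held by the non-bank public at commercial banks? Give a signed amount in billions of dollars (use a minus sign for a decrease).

-$6 billion

Fed balance sheet:
  Assets:      Loans to banks −$51B, Foreign assets +$37B
  Liabilities: Bank reserves −$20B, Government deposits +$6B
Commercial banking system:
  Assets:      Reserves at CB −$20B, Foreign assets −$37B
  Liabilities: Checkable deposits −$6B, Borrowings from CB −$51B
So the change in checkable deposits held by the non-bank public at commercial banks is -$6 billion.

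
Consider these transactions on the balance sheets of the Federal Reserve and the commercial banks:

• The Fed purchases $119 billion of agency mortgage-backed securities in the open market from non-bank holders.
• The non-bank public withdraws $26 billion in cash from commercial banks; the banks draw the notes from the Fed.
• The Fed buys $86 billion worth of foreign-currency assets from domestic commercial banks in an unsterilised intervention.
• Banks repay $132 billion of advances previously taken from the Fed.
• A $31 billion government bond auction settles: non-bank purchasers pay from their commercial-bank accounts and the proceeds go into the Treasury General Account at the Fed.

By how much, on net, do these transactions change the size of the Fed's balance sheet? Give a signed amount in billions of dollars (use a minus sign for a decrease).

+$73 billion

Fed balance sheet:
  Assets:      Securities +$119B, Loans to banks −$132B, Foreign assets +$86B
  Liabilities: Bank reserves +$16B, Currency in circulation +$26B, Government deposits +$31B
Change in total Fed assets = +$73 billion.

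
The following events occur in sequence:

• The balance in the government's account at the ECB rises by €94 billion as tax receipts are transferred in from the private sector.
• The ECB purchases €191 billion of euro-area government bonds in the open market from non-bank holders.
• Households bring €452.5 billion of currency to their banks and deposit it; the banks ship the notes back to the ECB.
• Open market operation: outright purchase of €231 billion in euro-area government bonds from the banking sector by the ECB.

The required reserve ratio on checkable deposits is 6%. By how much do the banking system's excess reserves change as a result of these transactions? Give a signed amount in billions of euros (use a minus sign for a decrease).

Government account inflow €94 billion: reserves −€94B, deposits −€94B.
Asset purchase (from non-banks) €191 billion: reserves +€191B, deposits +€191B.
Currency deposit €452.5 billion: reserves +€452.5B, deposits +€452.5B.
OMO purchase (from banks) €231 billion: reserves +€231B, deposits 0.
Totals: Δreserves = +€780.5B, Δdeposits = +€549.5B.
Δrequired reserves = 6% × +€549.5B = +€32.97B.
Δexcess reserves = Δreserves − Δrequired = +€780.5B − (+€32.97B) = +€747.53 billion.

+€747.53 billion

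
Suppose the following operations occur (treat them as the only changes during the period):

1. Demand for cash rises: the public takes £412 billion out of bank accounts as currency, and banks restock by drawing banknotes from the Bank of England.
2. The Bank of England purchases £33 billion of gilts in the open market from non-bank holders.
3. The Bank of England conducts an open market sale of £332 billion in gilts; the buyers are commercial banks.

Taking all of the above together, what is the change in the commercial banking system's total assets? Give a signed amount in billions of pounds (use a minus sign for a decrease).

Currency withdrawal £412 billion: bank balance sheets shrink → −£412B.
Asset purchase (from non-banks) £33 billion: bank balance sheets expand → +£33B.
OMO sale (to banks) £332 billion: just an asset swap on bank balance sheets → 0.
Net: −412 + 33 + 0 = -£379 billion.

-£379 billion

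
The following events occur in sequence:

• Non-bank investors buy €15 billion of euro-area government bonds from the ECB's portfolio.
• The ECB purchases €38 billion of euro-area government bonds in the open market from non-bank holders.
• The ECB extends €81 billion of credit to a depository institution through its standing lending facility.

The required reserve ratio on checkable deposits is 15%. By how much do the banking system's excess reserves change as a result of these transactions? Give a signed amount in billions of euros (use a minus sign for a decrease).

Asset sale (to non-banks) €15 billion: reserves −€15B, deposits −€15B.
Asset purchase (from non-banks) €38 billion: reserves +€38B, deposits +€38B.
Discount-window loan €81 billion: reserves +€81B, deposits 0.
Totals: Δreserves = +€104B, Δdeposits = +€23B.
Δrequired reserves = 15% × +€23B = +€3.45B.
Δexcess reserves = Δreserves − Δrequired = +€104B − (+€3.45B) = +€100.55 billion.

+€100.55 billion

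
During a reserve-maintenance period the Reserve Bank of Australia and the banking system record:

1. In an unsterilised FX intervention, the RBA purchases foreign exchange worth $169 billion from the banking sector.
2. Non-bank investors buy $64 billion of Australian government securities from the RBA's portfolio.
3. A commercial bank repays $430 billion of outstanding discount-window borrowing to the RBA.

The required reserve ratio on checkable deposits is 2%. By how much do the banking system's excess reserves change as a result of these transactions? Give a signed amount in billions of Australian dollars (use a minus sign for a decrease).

FX purchase $169 billion: reserves +$169B, deposits 0.
Asset sale (to non-banks) $64 billion: reserves −$64B, deposits −$64B.
Discount-window repayment $430 billion: reserves −$430B, deposits 0.
Totals: Δreserves = −$325B, Δdeposits = −$64B.
Δrequired reserves = 2% × −$64B = −$1.28B.
Δexcess reserves = Δreserves − Δrequired = −$325B − (−$1.28B) = -$323.72 billion.

-$323.72 billion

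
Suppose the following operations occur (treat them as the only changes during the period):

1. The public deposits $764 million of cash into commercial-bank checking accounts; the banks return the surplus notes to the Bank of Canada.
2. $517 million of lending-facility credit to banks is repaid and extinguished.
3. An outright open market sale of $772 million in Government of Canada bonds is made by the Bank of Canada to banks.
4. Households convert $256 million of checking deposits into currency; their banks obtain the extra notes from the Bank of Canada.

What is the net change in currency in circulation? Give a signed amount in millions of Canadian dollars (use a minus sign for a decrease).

Bank of Canada balance sheet:
  Assets:      Securities −$772M, Loans to banks −$517M
  Liabilities: Bank reserves −$781M, Currency in circulation −$508M
So the change in currency in circulation is -$508 million.

-$508 million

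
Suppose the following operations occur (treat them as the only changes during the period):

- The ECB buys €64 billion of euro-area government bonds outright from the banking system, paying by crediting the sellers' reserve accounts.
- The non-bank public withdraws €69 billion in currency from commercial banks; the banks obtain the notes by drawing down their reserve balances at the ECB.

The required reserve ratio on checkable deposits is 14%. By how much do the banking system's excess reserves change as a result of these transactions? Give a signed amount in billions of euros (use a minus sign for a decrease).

+€4.66 billion

OMO purchase (from banks) €64 billion: reserves +€64B, deposits 0.
Currency withdrawal €69 billion: reserves −€69B, deposits −€69B.
Totals: Δreserves = −€5B, Δdeposits = −€69B.
Δrequired reserves = 14% × −€69B = −€9.66B.
Δexcess reserves = Δreserves − Δrequired = −€5B − (−€9.66B) = +€4.66 billion.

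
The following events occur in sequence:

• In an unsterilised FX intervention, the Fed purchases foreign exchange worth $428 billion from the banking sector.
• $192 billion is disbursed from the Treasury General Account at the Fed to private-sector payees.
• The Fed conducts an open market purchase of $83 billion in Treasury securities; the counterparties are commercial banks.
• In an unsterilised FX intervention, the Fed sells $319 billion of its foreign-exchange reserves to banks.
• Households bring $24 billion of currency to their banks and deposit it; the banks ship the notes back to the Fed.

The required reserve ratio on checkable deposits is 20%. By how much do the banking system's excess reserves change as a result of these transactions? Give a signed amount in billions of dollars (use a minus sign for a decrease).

FX purchase $428 billion: reserves +$428B, deposits 0.
Government spending $192 billion: reserves +$192B, deposits +$192B.
OMO purchase (from banks) $83 billion: reserves +$83B, deposits 0.
FX sale $319 billion: reserves −$319B, deposits 0.
Currency deposit $24 billion: reserves +$24B, deposits +$24B.
Totals: Δreserves = +$408B, Δdeposits = +$216B.
Δrequired reserves = 20% × +$216B = +$43.2B.
Δexcess reserves = Δreserves − Δrequired = +$408B − (+$43.2B) = +$364.8 billion.

+$364.8 billion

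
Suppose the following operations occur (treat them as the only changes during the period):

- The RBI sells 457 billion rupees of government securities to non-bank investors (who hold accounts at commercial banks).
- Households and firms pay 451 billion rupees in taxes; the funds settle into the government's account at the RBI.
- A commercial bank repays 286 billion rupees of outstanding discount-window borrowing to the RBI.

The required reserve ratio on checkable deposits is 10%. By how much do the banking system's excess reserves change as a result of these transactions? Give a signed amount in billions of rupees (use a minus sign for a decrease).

-1103.2 billion

Asset sale (to non-banks) 457 billion rupees: reserves −457B, deposits −457B.
Government account inflow 451 billion rupees: reserves −451B, deposits −451B.
Discount-window repayment 286 billion rupees: reserves −286B, deposits 0.
Totals: Δreserves = −1194B, Δdeposits = −908B.
Δrequired reserves = 10% × −908B = −90.8B.
Δexcess reserves = Δreserves − Δrequired = −1194B − (−90.8B) = -1103.2 billion.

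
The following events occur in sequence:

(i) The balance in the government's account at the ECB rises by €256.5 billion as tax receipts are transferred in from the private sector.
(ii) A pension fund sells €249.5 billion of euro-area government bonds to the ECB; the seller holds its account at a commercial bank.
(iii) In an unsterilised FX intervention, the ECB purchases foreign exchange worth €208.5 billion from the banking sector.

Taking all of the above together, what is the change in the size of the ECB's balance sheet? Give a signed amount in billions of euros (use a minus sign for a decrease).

+€458 billion

ECB balance sheet:
  Assets:      Securities +€249.5B, Foreign assets +€208.5B
  Liabilities: Bank reserves +€201.5B, Government deposits +€256.5B
Change in total ECB assets = +€458 billion.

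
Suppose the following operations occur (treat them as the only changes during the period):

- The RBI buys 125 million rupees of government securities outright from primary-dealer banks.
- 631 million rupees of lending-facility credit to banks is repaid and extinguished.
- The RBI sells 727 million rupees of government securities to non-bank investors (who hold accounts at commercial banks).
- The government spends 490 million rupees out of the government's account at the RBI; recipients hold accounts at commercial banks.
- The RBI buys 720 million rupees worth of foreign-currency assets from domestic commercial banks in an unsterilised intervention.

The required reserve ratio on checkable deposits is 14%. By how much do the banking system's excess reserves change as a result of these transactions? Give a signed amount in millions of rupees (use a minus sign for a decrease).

+10.18 million

OMO purchase (from banks) 125 million rupees: reserves +125M, deposits 0.
Discount-window repayment 631 million rupees: reserves −631M, deposits 0.
Asset sale (to non-banks) 727 million rupees: reserves −727M, deposits −727M.
Government spending 490 million rupees: reserves +490M, deposits +490M.
FX purchase 720 million rupees: reserves +720M, deposits 0.
Totals: Δreserves = −23M, Δdeposits = −237M.
Δrequired reserves = 14% × −237M = −33.18M.
Δexcess reserves = Δreserves − Δrequired = −23M − (−33.18M) = +10.18 million.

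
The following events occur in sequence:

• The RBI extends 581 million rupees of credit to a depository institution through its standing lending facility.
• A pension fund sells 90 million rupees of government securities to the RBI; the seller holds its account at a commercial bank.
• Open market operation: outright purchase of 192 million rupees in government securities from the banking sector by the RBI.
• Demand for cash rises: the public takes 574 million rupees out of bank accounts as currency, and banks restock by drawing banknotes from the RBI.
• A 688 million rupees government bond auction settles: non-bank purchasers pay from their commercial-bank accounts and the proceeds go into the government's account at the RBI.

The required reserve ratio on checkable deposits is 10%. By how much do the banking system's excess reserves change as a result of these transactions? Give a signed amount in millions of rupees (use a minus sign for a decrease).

-281.8 million

Discount-window loan 581 million rupees: reserves +581M, deposits 0.
Asset purchase (from non-banks) 90 million rupees: reserves +90M, deposits +90M.
OMO purchase (from banks) 192 million rupees: reserves +192M, deposits 0.
Currency withdrawal 574 million rupees: reserves −574M, deposits −574M.
Government account inflow 688 million rupees: reserves −688M, deposits −688M.
Totals: Δreserves = −399M, Δdeposits = −1172M.
Δrequired reserves = 10% × −1172M = −117.2M.
Δexcess reserves = Δreserves − Δrequired = −399M − (−117.2M) = -281.8 million.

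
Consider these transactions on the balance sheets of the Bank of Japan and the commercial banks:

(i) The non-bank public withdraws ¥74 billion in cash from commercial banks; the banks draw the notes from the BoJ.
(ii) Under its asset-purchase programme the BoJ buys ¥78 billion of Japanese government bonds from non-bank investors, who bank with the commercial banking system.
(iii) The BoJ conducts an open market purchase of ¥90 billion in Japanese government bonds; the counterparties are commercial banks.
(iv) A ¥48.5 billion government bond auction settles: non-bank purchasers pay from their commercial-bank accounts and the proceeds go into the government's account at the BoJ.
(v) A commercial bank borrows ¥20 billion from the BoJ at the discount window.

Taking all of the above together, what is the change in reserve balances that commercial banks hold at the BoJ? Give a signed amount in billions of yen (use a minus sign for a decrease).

Currency withdrawal ¥74 billion: banks swap reserves for currency → −¥74B.
Asset purchase (from non-banks) ¥78 billion: the BoJ pays by crediting reserve accounts → +¥78B.
OMO purchase (from banks) ¥90 billion: the BoJ pays by crediting reserve accounts → +¥90B.
Government account inflow ¥48.5 billion: funds move from bank reserves into the government account → −¥48.5B.
Discount-window loan ¥20 billion: the loan is credited to the bank's reserve account → +¥20B.
Net: −74 + 78 + 90 − 48.5 + 20 = +¥65.5 billion.

+¥65.5 billion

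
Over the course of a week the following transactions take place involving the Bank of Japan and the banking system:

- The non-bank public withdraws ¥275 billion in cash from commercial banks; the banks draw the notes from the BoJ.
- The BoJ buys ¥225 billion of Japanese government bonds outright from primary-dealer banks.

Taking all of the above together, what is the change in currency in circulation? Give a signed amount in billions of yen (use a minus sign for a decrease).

BoJ balance sheet:
  Assets:      Securities +¥225B
  Liabilities: Bank reserves −¥50B, Currency in circulation +¥275B
So the change in currency in circulation is +¥275 billion.

+¥275 billion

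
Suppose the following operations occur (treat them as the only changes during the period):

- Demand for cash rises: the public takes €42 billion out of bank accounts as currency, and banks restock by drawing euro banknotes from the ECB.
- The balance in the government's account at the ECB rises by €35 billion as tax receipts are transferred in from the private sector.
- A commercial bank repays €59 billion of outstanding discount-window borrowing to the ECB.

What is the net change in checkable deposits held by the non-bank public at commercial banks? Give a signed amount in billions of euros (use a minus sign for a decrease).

ECB balance sheet:
  Assets:      Loans to banks −€59B
  Liabilities: Bank reserves −€136B, Currency in circulation +€42B, Government deposits +€35B
Commercial banking system:
  Assets:      Reserves at CB −€136B
  Liabilities: Checkable deposits −€77B, Borrowings from CB −€59B
So the change in checkable deposits held by the non-bank public at commercial banks is -€77 billion.

-€77 billion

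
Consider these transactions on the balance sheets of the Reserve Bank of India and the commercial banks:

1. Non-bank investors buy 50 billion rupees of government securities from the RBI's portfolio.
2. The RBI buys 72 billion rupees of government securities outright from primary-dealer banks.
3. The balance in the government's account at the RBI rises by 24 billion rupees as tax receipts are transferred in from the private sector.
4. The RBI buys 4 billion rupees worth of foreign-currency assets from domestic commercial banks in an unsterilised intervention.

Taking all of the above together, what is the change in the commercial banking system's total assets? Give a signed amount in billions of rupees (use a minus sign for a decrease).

RBI balance sheet:
  Assets:      Securities +22B, Foreign assets +4B
  Liabilities: Bank reserves +2B, Government deposits +24B
Commercial banking system:
  Assets:      Reserves at CB +2B, Securities −72B, Foreign assets −4B
  Liabilities: Checkable deposits −74B
Change in total bank assets = -74 billion.

-74 billion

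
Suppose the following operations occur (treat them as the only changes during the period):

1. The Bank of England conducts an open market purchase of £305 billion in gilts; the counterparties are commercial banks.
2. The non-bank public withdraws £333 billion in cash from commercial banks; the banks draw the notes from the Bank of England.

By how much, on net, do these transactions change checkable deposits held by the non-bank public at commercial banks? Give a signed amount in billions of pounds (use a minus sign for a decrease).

OMO purchase (from banks) £305 billion: the counterparty is a bank, so public deposits are unchanged → 0.
Currency withdrawal £333 billion: non-bank counterparties' bank balances fall → −£333B.
Net: 0 − 333 = -£333 billion.

-£333 billion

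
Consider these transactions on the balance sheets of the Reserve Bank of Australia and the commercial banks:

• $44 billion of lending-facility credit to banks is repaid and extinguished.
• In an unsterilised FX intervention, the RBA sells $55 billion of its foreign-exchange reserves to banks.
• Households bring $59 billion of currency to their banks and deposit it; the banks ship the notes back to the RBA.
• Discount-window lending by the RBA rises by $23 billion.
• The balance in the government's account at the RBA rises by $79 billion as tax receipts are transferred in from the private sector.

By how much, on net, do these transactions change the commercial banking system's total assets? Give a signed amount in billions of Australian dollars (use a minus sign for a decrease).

RBA balance sheet:
  Assets:      Loans to banks −$21B, Foreign assets −$55B
  Liabilities: Bank reserves −$96B, Currency in circulation −$59B, Government deposits +$79B
Commercial banking system:
  Assets:      Reserves at CB −$96B, Foreign assets +$55B
  Liabilities: Checkable deposits −$20B, Borrowings from CB −$21B
Change in total bank assets = -$41 billion.

-$41 billion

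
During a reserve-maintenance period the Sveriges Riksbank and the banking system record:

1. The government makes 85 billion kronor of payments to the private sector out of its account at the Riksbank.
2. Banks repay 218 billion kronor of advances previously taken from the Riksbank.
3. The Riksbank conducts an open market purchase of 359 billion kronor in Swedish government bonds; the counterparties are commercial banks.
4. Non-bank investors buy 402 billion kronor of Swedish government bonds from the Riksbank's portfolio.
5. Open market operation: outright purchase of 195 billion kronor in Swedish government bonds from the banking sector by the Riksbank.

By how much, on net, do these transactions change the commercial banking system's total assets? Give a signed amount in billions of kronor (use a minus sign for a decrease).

-535 billion

Riksbank balance sheet:
  Assets:      Securities +152B, Loans to banks −218B
  Liabilities: Bank reserves +19B, Government deposits −85B
Commercial banking system:
  Assets:      Reserves at CB +19B, Securities −554B
  Liabilities: Checkable deposits −317B, Borrowings from CB −218B
Change in total bank assets = -535 billion.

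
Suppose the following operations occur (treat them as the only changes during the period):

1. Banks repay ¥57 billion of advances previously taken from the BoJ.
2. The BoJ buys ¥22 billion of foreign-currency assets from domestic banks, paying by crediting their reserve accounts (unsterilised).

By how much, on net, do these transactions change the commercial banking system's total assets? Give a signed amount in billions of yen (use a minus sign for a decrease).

Discount-window repayment ¥57 billion: bank balance sheets shrink → −¥57B.
FX purchase ¥22 billion: just an asset swap on bank balance sheets → 0.
Net: −57 + 0 = -¥57 billion.

-¥57 billion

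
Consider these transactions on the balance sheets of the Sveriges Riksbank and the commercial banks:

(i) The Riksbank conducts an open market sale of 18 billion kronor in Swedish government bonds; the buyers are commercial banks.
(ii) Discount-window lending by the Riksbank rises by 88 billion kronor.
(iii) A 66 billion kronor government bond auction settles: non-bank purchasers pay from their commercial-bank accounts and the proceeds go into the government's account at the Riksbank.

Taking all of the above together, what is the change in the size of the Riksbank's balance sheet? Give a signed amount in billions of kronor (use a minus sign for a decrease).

+70 billion

OMO sale (to banks) 18 billion kronor: a Riksbank asset is shed → −18B.
Discount-window loan 88 billion kronor: a Riksbank asset is acquired → +88B.
Government account inflow 66 billion kronor: only the composition of liabilities changes → 0.
Net: −18 + 88 + 0 = +70 billion.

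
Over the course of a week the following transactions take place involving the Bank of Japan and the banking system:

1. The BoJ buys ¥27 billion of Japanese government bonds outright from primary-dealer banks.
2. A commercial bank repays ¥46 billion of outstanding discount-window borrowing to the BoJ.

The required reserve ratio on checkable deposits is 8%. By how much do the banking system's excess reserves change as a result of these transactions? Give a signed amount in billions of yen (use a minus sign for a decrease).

-¥19 billion

OMO purchase (from banks) ¥27 billion: reserves +¥27B, deposits 0.
Discount-window repayment ¥46 billion: reserves −¥46B, deposits 0.
Totals: Δreserves = −¥19B, Δdeposits = 0.
Δrequired reserves = 8% × 0 = 0.
Δexcess reserves = Δreserves − Δrequired = −¥19B − (0) = -¥19 billion.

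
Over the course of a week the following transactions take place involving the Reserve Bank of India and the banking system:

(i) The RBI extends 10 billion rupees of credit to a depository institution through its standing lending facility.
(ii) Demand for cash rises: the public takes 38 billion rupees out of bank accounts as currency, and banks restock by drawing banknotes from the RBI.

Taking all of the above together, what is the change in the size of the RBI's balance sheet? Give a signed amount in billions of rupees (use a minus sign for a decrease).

Discount-window loan 10 billion rupees: an RBI asset is acquired → +10B.
Currency withdrawal 38 billion rupees: only the composition of liabilities changes → 0.
Net: 10 + 0 = +10 billion.

+10 billion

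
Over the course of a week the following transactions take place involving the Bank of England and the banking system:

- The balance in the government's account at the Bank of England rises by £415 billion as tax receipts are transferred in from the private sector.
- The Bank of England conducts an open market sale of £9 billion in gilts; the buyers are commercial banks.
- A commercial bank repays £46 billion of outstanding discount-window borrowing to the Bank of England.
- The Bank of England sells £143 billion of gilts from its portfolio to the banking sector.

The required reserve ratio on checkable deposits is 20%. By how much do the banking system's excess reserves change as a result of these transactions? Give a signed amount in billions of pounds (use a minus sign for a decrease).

Government account inflow £415 billion: reserves −£415B, deposits −£415B.
OMO sale (to banks) £9 billion: reserves −£9B, deposits 0.
Discount-window repayment £46 billion: reserves −£46B, deposits 0.
OMO sale (to banks) £143 billion: reserves −£143B, deposits 0.
Totals: Δreserves = −£613B, Δdeposits = −£415B.
Δrequired reserves = 20% × −£415B = −£83B.
Δexcess reserves = Δreserves − Δrequired = −£613B − (−£83B) = -£530 billion.

-£530 billion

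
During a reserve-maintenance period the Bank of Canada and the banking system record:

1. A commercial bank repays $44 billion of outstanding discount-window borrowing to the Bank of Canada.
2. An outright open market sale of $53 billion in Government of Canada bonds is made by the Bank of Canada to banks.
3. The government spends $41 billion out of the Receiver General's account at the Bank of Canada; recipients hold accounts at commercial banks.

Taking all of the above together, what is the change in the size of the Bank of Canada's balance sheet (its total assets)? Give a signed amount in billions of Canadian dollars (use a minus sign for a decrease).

-$97 billion

Discount-window repayment $44 billion: a Bank of Canada asset is shed → −$44B.
OMO sale (to banks) $53 billion: a Bank of Canada asset is shed → −$53B.
Government spending $41 billion: only the composition of liabilities changes → 0.
Net: −44 − 53 + 0 = -$97 billion.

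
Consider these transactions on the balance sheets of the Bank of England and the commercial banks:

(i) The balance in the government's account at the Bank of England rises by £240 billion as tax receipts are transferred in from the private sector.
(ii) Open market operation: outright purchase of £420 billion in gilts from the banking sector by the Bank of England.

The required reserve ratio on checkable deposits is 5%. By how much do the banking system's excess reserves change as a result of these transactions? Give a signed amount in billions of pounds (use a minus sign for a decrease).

Government account inflow £240 billion: reserves −£240B, deposits −£240B.
OMO purchase (from banks) £420 billion: reserves +£420B, deposits 0.
Totals: Δreserves = +£180B, Δdeposits = −£240B.
Δrequired reserves = 5% × −£240B = −£12B.
Δexcess reserves = Δreserves − Δrequired = +£180B − (−£12B) = +£192 billion.

+£192 billion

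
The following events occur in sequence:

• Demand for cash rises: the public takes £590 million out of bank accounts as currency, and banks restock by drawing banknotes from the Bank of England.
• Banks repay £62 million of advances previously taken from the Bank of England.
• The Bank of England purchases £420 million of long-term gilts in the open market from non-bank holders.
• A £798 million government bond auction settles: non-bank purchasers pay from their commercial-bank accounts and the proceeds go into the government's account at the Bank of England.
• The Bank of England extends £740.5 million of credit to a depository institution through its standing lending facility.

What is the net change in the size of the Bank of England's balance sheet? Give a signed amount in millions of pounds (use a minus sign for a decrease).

Bank of England balance sheet:
  Assets:      Securities +£420M, Loans to banks +£678.5M
  Liabilities: Bank reserves −£289.5M, Currency in circulation +£590M, Government deposits +£798M
Change in total Bank of England assets = +£1098.5 million.

+£1098.5 million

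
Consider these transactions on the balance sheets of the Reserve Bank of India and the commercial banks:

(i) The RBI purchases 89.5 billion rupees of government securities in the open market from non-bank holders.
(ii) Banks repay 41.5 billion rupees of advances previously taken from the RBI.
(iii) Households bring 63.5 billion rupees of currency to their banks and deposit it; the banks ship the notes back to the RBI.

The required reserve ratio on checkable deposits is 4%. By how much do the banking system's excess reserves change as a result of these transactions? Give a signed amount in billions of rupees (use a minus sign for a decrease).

Asset purchase (from non-banks) 89.5 billion rupees: reserves +89.5B, deposits +89.5B.
Discount-window repayment 41.5 billion rupees: reserves −41.5B, deposits 0.
Currency deposit 63.5 billion rupees: reserves +63.5B, deposits +63.5B.
Totals: Δreserves = +111.5B, Δdeposits = +153B.
Δrequired reserves = 4% × +153B = +6.12B.
Δexcess reserves = Δreserves − Δrequired = +111.5B − (+6.12B) = +105.38 billion.

+105.38 billion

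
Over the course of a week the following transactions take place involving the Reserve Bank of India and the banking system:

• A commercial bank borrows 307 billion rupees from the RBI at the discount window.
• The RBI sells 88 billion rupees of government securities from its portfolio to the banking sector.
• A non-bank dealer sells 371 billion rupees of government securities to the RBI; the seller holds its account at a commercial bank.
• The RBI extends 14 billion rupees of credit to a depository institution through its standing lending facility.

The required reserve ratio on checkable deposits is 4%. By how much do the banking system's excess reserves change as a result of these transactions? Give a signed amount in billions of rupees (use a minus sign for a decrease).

Discount-window loan 307 billion rupees: reserves +307B, deposits 0.
OMO sale (to banks) 88 billion rupees: reserves −88B, deposits 0.
Asset purchase (from non-banks) 371 billion rupees: reserves +371B, deposits +371B.
Discount-window loan 14 billion rupees: reserves +14B, deposits 0.
Totals: Δreserves = +604B, Δdeposits = +371B.
Δrequired reserves = 4% × +371B = +14.84B.
Δexcess reserves = Δreserves − Δrequired = +604B − (+14.84B) = +589.16 billion.

+589.16 billion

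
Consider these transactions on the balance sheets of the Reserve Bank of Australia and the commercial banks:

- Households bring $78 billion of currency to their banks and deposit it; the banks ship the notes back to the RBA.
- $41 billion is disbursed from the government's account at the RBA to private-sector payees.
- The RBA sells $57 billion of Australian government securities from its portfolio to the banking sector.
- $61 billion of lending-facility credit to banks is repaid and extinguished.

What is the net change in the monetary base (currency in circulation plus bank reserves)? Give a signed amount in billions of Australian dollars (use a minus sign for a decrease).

Currency deposit $78 billion: just a shift between currency and reserves — both are base money → 0.
Government spending $41 billion: a non-base liability converts back to reserves → +$41B.
OMO sale (to banks) $57 billion: RBA balance sheet contracts → −$57B.
Discount-window repayment $61 billion: RBA balance sheet contracts → −$61B.
Net: 0 + 41 − 57 − 61 = -$77 billion.

-$77 billion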